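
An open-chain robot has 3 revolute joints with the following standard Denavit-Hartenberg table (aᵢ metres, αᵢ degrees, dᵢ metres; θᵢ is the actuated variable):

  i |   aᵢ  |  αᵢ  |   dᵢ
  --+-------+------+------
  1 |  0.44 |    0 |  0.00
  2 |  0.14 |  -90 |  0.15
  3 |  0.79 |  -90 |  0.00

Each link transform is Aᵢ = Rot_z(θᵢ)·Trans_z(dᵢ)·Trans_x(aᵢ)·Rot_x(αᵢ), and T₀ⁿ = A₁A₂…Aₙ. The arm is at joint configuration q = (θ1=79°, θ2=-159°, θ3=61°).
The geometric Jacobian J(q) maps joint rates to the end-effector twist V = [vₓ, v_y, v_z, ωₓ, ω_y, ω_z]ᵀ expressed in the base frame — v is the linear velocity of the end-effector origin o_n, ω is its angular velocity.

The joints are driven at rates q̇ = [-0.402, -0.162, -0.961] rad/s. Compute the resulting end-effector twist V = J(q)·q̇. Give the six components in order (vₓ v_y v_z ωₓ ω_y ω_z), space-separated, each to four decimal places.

o_n = [0.1748, -0.0831, -0.5409]
J₁: ẑ×o_n = [0.0831, 0.1748, -0.0000], ω = ẑ
J2: z=[0.0000, 0.0000, 1.0000] o=[0.0840, 0.4319, 0.0000] → [0.5151, 0.0908, -0.0000, 0.0000, 0.0000, 1.0000]
J3: z=[0.9848, 0.1736, 0.0000] o=[0.1083, 0.2940, 0.1500] → [-0.1200, 0.6805, -0.3830, 0.9848, 0.1736, 0.0000]
V = J·q̇ = [-0.0016, -0.7389, 0.3681, -0.9464, -0.1669, -0.5640]

-0.0016 -0.7389 0.3681 -0.9464 -0.1669 -0.5640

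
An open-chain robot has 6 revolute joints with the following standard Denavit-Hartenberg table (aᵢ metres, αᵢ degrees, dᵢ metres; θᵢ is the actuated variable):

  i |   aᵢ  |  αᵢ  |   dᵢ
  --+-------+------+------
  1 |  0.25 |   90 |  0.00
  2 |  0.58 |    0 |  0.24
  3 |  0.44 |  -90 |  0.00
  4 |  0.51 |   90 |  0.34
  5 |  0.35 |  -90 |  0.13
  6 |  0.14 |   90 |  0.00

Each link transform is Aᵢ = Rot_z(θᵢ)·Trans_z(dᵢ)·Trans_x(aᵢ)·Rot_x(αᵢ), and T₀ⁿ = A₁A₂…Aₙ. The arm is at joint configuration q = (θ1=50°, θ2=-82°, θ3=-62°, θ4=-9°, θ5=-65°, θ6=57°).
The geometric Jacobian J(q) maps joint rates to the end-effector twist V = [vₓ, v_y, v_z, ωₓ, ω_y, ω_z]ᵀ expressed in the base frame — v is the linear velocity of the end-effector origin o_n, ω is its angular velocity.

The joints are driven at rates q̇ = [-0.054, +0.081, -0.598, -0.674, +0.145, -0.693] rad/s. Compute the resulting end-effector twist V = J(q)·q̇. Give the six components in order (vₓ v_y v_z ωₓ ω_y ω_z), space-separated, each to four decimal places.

o_n = [-0.1111, -0.6931, -1.1950]
J₁: ẑ×o_n = [0.6931, -0.1111, 0.0000], ω = ẑ
J2: z=[0.7660, -0.6428, 0.0000] o=[0.1607, 0.1915, 0.0000] → [0.7681, 0.9154, -0.8523, 0.7660, -0.6428, 0.0000]
J3: z=[0.7660, -0.6428, 0.0000] o=[0.3964, 0.0991, -0.5744] → [0.3990, 0.4755, -0.9331, 0.7660, -0.6428, 0.0000]
J4: z=[0.3778, 0.4503, -0.8090] o=[0.1676, -0.1736, -0.8330] → [-0.5833, 0.3623, -0.0708, 0.3778, 0.4503, -0.8090]
J5: z=[0.8380, -0.5379, 0.0919] o=[0.0952, -0.3840, -1.4041] → [-0.0841, -0.1942, -0.3700, 0.8380, -0.5379, 0.0919]
J6: z=[-0.1972, -0.4556, -0.8681] o=[0.0261, -0.7022, -1.2214] → [-0.0041, 0.1243, -0.0643, -0.1972, -0.4556, -0.8681]
V = J·q̇ = [0.1700, -0.5626, 0.5275, -0.3925, 0.2666, 1.1062]

0.1700 -0.5626 0.5275 -0.3925 0.2666 1.1062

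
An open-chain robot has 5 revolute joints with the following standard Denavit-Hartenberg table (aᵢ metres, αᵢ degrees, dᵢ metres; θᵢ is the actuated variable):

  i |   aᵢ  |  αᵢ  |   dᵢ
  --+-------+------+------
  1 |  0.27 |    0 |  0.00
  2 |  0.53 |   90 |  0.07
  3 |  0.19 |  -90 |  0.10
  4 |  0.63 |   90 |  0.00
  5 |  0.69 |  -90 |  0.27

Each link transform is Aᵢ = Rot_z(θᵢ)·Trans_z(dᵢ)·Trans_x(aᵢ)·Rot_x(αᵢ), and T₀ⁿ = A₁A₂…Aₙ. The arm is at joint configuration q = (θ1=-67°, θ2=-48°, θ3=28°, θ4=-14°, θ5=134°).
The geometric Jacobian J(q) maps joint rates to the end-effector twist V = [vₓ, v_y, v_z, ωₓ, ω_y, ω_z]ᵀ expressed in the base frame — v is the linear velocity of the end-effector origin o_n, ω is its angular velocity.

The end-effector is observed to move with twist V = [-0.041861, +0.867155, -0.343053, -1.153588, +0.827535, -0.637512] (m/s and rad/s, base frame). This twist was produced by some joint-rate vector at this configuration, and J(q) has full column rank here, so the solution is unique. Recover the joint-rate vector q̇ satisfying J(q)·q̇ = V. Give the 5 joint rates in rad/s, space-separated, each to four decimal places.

-0.3220 -0.5010 0.8150 0.2870 0.5980

o_n = [-0.4822, -0.5661, 0.6354]
J₁: ẑ×o_n = [0.5661, -0.4822, 0.0000], ω = ẑ
J2: z=[0.0000, 0.0000, 1.0000] o=[0.1055, -0.2485, 0.0000] → [0.3175, -0.5877, 0.0000, 0.0000, 0.0000, 1.0000]
J3: z=[-0.9063, 0.4226, 0.0000] o=[-0.1185, -0.7289, 0.0700] → [0.2390, 0.5124, 0.0062, -0.9063, 0.4226, 0.0000]
J4: z=[0.1984, 0.4255, 0.8829] o=[-0.2800, -0.8387, 0.1592] → [-0.0380, -0.2730, 0.1401, 0.1984, 0.4255, 0.8829]
J5: z=[-0.7891, 0.6037, -0.1136] o=[-0.6463, -1.2634, 0.4462] → [0.1934, 0.1307, -0.6493, -0.7891, 0.6037, -0.1136]
q̇ = J⁺·V = [-0.3220, -0.5010, 0.8150, 0.2870, 0.5980]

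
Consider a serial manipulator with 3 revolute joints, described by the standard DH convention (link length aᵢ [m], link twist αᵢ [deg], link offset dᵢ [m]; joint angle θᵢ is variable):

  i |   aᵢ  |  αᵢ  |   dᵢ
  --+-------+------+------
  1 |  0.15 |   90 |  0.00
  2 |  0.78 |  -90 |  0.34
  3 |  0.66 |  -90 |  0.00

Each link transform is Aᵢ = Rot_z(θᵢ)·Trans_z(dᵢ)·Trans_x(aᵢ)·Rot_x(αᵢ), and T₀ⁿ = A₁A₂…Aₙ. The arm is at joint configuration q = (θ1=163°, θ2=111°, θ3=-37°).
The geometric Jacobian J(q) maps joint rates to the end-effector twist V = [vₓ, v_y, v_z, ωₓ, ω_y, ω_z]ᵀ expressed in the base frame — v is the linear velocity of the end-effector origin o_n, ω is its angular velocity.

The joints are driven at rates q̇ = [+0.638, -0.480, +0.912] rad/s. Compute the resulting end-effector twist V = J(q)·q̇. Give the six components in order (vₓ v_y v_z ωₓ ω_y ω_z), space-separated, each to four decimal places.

-0.9669 0.0054 0.5630 0.6739 -0.7080 0.3112

o_n = [0.5200, 0.6119, 1.2203]
J₁: ẑ×o_n = [-0.6119, 0.5200, 0.0000], ω = ẑ
J2: z=[0.2924, 0.9563, 0.0000] o=[-0.1434, 0.0439, 0.0000] → [1.1670, -0.3568, -0.4684, 0.2924, 0.9563, 0.0000]
J3: z=[0.8928, -0.2730, -0.3584] o=[0.2233, 0.2873, 0.7282] → [-0.0180, -0.5457, 0.3708, 0.8928, -0.2730, -0.3584]
V = J·q̇ = [-0.9669, 0.0054, 0.5630, 0.6739, -0.7080, 0.3112]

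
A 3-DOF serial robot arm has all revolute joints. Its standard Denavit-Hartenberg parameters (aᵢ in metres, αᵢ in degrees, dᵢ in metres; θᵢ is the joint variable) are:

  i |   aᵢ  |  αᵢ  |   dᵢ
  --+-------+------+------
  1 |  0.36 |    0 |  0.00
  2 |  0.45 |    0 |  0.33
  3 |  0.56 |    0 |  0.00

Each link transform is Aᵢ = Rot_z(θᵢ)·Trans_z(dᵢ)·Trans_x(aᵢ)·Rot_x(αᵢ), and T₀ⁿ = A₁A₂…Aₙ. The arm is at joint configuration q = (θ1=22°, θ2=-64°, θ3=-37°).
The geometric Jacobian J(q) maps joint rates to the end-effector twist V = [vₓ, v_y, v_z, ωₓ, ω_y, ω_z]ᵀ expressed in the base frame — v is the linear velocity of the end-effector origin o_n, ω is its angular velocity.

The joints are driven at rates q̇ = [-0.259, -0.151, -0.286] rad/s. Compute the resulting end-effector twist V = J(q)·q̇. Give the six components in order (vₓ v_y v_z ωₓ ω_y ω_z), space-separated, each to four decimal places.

-0.4711 -0.2979 0.0000 0.0000 0.0000 -0.6960

o_n = [0.7751, -0.7160, 0.3300]
J₁: ẑ×o_n = [0.7160, 0.7751, -0.0000], ω = ẑ
J2: z=[0.0000, 0.0000, 1.0000] o=[0.3338, 0.1349, 0.0000] → [0.8508, 0.4413, -0.0000, 0.0000, 0.0000, 1.0000]
J3: z=[0.0000, 0.0000, 1.0000] o=[0.6682, -0.1663, 0.3300] → [0.5497, 0.1069, -0.0000, 0.0000, 0.0000, 1.0000]
V = J·q̇ = [-0.4711, -0.2979, 0.0000, 0.0000, 0.0000, -0.6960]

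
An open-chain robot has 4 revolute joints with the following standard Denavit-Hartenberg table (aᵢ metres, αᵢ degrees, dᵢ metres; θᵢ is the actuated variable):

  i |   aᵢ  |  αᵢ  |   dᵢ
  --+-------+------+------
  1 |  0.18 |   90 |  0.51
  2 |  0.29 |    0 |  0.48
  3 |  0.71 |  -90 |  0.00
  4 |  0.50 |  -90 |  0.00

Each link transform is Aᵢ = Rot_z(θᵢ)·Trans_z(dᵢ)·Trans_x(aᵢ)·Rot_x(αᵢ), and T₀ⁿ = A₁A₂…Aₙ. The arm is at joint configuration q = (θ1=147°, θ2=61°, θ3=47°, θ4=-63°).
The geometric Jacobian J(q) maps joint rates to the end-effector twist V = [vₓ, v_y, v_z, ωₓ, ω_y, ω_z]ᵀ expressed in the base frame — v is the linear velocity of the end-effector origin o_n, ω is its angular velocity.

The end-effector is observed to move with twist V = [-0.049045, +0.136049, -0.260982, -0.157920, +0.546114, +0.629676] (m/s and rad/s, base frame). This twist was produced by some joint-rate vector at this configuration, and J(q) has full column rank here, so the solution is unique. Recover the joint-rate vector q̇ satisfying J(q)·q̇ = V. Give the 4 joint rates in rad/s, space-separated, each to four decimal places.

o_n = [0.4780, 0.7931, 1.6548]
J₁: ẑ×o_n = [-0.7931, 0.4780, 0.0000], ω = ẑ
J2: z=[0.5446, 0.8387, 0.0000] o=[-0.1510, 0.0980, 0.5100] → [0.9601, -0.6235, -0.1490, 0.5446, 0.8387, 0.0000]
J3: z=[0.5446, 0.8387, 0.0000] o=[-0.0074, 0.5772, 0.7636] → [0.7474, -0.4853, -0.2895, 0.5446, 0.8387, 0.0000]
J4: z=[0.7976, -0.5180, -0.3090] o=[0.1766, 0.4577, 1.4389] → [-0.0082, -0.2654, 0.4237, 0.7976, -0.5180, -0.3090]
q̇ = J⁺·V = [0.4900, 0.2720, 0.1000, -0.4520]

0.4900 0.2720 0.1000 -0.4520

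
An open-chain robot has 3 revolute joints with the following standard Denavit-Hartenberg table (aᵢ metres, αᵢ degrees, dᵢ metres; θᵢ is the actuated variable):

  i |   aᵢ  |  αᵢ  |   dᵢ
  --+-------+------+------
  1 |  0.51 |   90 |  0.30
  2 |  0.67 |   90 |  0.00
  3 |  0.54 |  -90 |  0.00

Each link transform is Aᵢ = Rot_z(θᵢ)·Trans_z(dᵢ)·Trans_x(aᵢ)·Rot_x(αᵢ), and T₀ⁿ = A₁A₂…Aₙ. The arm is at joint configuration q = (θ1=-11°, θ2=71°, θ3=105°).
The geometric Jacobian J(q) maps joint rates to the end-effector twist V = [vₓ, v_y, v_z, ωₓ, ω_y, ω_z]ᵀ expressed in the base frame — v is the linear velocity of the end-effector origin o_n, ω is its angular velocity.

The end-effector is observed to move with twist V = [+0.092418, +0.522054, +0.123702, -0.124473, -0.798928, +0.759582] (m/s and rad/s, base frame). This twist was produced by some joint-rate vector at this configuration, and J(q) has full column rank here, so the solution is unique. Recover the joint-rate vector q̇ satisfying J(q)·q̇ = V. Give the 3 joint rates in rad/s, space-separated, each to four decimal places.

0.7700 0.8080 0.0320

o_n = [0.5706, -0.6423, 0.8013]
J₁: ẑ×o_n = [0.6423, 0.5706, -0.0000], ω = ẑ
J2: z=[-0.1908, -0.9816, 0.0000] o=[0.5006, -0.0973, 0.3000] → [-0.4921, 0.0957, 0.1726, -0.1908, -0.9816, 0.0000]
J3: z=[0.9281, -0.1804, -0.3256] o=[0.7148, -0.1389, 0.9335] → [-0.1400, 0.1696, -0.4932, 0.9281, -0.1804, -0.3256]
q̇ = J⁺·V = [0.7700, 0.8080, 0.0320]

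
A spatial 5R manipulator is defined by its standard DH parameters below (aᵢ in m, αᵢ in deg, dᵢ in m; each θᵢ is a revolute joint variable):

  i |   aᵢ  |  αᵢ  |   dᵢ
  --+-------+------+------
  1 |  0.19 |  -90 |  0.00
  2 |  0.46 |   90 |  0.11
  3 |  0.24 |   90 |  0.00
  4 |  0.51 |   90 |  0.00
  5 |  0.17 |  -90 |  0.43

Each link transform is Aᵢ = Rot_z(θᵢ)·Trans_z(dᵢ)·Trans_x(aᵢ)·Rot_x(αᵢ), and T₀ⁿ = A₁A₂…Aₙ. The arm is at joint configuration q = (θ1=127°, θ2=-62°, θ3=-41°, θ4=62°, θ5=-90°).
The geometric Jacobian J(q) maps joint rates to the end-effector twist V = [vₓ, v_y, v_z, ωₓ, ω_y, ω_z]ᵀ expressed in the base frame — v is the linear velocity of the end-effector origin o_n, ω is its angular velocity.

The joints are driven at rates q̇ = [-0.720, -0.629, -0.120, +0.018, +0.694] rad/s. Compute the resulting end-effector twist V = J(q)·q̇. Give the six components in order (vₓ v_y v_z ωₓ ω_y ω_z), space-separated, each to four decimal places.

o_n = [-0.0672, 0.6297, 1.1937]
J₁: ẑ×o_n = [-0.6297, -0.0672, 0.0000], ω = ẑ
J2: z=[-0.7986, -0.6018, 0.0000] o=[-0.1143, 0.1517, 0.0000] → [-0.7184, 0.9534, -0.3534, -0.7986, -0.6018, 0.0000]
J3: z=[0.5314, -0.7052, 0.4695] o=[-0.3322, 0.2580, 0.4062] → [-0.7299, -0.2941, 0.3844, 0.5314, -0.7052, 0.4695]
J4: z=[0.7881, 0.2082, -0.5793] o=[-0.2576, 0.4207, 0.5661] → [0.2518, -0.6049, 0.1251, 0.7881, 0.2082, -0.5793]
J5: z=[0.0249, 0.9295, 0.3680] o=[0.0561, 0.2654, 0.9370] → [0.1046, -0.0517, 0.1237, 0.0249, 0.9295, 0.3680]
V = J·q̇ = [1.0700, -0.5628, 0.2642, 0.4700, 1.1120, -0.5314]

1.0700 -0.5628 0.2642 0.4700 1.1120 -0.5314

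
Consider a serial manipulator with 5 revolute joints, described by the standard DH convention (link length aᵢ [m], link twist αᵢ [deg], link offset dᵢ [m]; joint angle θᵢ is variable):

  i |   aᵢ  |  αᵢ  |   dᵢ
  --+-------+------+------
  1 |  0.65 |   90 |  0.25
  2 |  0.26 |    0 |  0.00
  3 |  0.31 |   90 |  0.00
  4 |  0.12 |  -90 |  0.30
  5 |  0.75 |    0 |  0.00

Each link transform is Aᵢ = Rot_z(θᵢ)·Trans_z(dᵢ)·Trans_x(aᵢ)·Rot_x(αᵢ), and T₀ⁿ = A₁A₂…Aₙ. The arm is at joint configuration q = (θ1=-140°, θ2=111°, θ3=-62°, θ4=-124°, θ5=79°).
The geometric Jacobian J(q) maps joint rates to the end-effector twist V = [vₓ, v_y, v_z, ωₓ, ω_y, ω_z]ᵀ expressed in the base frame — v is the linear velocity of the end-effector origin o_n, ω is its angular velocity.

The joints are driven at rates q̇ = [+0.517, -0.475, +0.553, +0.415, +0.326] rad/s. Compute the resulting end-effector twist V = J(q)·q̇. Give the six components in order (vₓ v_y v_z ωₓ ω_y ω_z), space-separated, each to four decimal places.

-0.0410 -0.0801 0.2271 -0.3087 -0.3952 0.4487

o_n = [-0.1160, -0.3821, 0.9018]
J₁: ẑ×o_n = [0.3821, -0.1160, 0.0000], ω = ẑ
J2: z=[-0.6428, 0.7660, 0.0000] o=[-0.4979, -0.4178, 0.2500] → [0.4993, 0.4190, -0.3155, -0.6428, 0.7660, 0.0000]
J3: z=[-0.6428, 0.7660, 0.0000] o=[-0.4266, -0.3579, 0.4927] → [0.3134, 0.2630, -0.2224, -0.6428, 0.7660, 0.0000]
J4: z=[-0.5781, -0.4851, -0.6561] o=[-0.5823, -0.4886, 0.7267] → [-0.0151, -0.2047, 0.1646, -0.5781, -0.4851, -0.6561]
J5: z=[-0.0572, -0.7780, 0.6257] o=[-0.6581, -0.6821, 0.4792] → [-0.5165, 0.3634, 0.4046, -0.0572, -0.7780, 0.6257]
V = J·q̇ = [-0.0410, -0.0801, 0.2271, -0.3087, -0.3952, 0.4487]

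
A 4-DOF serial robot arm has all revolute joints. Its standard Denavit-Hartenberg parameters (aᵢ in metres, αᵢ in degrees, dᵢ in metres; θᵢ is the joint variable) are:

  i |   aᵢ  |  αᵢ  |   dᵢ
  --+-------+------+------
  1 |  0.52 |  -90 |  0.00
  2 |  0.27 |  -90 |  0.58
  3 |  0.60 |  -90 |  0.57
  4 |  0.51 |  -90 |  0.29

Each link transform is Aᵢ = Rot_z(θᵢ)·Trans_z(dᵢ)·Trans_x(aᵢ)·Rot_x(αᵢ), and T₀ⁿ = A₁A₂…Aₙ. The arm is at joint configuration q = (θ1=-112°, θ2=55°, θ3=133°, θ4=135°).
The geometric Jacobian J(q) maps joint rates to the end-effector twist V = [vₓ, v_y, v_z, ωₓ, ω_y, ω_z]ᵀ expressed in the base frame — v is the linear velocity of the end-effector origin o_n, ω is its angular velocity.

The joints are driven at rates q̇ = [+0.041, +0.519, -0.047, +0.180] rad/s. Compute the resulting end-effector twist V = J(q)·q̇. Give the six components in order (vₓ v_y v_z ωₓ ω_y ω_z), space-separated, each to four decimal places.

0.0651 0.0499 0.0478 0.6089 -0.2061 0.1758

o_n = [0.4509, -0.4929, -0.0338]
J₁: ẑ×o_n = [0.4929, 0.4509, -0.0000], ω = ẑ
J2: z=[0.9272, -0.3746, 0.0000] o=[-0.1948, -0.4821, 0.0000] → [0.0127, 0.0313, 0.2319, 0.9272, -0.3746, 0.0000]
J3: z=[0.3069, 0.7595, -0.5736] o=[0.2850, -0.8430, -0.2212] → [0.3431, -0.1527, -0.0186, 0.3069, 0.7595, -0.5736]
J4: z=[0.7895, 0.1335, 0.5991] o=[0.1409, -0.0281, -0.2129] → [0.3024, 0.0443, -0.4083, 0.7895, 0.1335, 0.5991]
V = J·q̇ = [0.0651, 0.0499, 0.0478, 0.6089, -0.2061, 0.1758]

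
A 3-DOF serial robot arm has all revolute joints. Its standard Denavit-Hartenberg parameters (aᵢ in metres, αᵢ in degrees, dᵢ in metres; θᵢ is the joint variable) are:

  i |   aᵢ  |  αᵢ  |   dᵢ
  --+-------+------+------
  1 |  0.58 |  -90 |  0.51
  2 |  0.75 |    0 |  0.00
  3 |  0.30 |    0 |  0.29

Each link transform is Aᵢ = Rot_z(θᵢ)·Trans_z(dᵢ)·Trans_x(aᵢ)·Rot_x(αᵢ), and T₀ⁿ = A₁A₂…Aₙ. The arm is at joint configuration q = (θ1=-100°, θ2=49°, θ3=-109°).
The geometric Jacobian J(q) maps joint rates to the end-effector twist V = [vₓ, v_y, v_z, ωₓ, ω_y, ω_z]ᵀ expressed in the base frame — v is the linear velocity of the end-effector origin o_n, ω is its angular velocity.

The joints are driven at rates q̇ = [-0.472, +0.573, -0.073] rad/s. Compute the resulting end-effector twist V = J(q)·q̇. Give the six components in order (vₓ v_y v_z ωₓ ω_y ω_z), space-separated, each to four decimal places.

-0.5580 0.1568 -0.3569 0.4924 -0.0868 -0.4720

o_n = [0.0734, -1.2538, 0.2038]
J₁: ẑ×o_n = [1.2538, 0.0734, -0.0000], ω = ẑ
J2: z=[0.9848, -0.1736, 0.0000] o=[-0.1007, -0.5712, 0.5100] → [0.0532, 0.3016, -0.6420, 0.9848, -0.1736, 0.0000]
J3: z=[0.9848, -0.1736, 0.0000] o=[-0.1862, -1.0558, -0.0560] → [-0.0451, -0.2559, -0.1500, 0.9848, -0.1736, 0.0000]
V = J·q̇ = [-0.5580, 0.1568, -0.3569, 0.4924, -0.0868, -0.4720]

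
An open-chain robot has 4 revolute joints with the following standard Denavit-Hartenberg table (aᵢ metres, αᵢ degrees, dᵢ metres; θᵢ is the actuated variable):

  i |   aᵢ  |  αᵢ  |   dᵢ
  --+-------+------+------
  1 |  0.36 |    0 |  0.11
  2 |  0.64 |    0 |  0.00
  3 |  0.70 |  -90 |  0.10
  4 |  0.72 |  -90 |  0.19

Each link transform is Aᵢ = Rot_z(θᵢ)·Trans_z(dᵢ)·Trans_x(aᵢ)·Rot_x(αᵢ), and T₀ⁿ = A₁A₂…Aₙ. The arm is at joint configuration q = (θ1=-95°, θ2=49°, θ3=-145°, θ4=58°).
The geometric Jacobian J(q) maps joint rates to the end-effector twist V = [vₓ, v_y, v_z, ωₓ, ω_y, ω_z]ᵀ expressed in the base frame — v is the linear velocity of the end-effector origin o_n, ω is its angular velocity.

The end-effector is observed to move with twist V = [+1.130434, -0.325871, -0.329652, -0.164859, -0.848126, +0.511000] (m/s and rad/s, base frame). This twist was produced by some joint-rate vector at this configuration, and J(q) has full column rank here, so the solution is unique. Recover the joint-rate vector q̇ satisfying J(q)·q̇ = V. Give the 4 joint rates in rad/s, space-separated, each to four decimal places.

o_n = [-0.6847, -0.7991, -0.4006]
J₁: ẑ×o_n = [0.7991, -0.6847, 0.0000], ω = ẑ
J2: z=[0.0000, 0.0000, 1.0000] o=[-0.0314, -0.3586, 0.1100] → [0.4405, -0.6533, 0.0000, 0.0000, 0.0000, 1.0000]
J3: z=[0.0000, 0.0000, 1.0000] o=[0.4132, -0.8190, 0.1100] → [-0.0199, -1.0979, 0.0000, 0.0000, 0.0000, 1.0000]
J4: z=[-0.1908, -0.9816, 0.0000] o=[-0.2739, -0.6854, 0.2100] → [0.5994, -0.1165, -0.3815, -0.1908, -0.9816, 0.0000]
q̇ = J⁺·V = [0.7030, 0.1020, -0.2940, 0.8640]

0.7030 0.1020 -0.2940 0.8640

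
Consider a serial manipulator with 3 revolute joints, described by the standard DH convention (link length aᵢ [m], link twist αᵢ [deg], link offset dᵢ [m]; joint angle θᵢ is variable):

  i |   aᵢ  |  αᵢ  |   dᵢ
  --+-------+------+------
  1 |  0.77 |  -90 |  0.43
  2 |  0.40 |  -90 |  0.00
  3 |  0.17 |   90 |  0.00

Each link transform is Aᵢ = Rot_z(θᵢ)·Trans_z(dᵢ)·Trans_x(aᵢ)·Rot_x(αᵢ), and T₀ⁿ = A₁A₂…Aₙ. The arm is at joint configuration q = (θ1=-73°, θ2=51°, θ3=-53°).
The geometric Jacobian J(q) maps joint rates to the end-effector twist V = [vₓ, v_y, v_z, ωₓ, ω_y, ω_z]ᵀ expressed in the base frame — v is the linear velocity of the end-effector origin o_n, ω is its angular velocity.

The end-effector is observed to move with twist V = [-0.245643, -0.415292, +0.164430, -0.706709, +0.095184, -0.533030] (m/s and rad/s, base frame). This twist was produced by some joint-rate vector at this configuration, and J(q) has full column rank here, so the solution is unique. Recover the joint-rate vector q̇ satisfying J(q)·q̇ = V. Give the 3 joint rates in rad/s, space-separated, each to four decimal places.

o_n = [0.4474, -0.9990, 0.0396]
J₁: ẑ×o_n = [0.9990, 0.4474, -0.0000], ω = ẑ
J2: z=[0.9563, 0.2924, 0.0000] o=[0.2251, -0.7364, 0.4300] → [-0.1141, 0.3733, -0.3161, 0.9563, 0.2924, 0.0000]
J3: z=[-0.2272, 0.7432, -0.6293] o=[0.2987, -0.9771, 0.1191] → [-0.0729, -0.1116, -0.1055, -0.2272, 0.7432, -0.6293]
q̇ = J⁺·V = [-0.2920, -0.6480, 0.3830]

-0.2920 -0.6480 0.3830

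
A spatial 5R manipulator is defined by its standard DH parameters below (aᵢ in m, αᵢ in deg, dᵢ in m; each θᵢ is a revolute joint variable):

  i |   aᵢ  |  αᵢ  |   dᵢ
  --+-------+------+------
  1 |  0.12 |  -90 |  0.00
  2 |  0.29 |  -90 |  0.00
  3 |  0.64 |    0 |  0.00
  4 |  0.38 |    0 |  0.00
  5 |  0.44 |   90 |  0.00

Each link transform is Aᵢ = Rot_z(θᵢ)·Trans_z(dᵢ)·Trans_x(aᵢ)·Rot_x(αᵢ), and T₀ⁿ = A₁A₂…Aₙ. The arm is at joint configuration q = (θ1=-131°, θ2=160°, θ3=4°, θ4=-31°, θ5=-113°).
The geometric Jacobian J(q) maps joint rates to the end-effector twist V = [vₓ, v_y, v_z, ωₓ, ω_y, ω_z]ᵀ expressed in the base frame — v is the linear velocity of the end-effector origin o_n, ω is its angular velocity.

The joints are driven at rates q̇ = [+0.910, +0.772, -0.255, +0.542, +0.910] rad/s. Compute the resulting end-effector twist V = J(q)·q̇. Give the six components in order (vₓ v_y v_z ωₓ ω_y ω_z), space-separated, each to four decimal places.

0.4888 0.8930 0.5380 0.8512 -0.1975 2.0348

o_n = [0.8045, 0.2995, -0.3181]
J₁: ẑ×o_n = [-0.2995, 0.8045, 0.0000], ω = ẑ
J2: z=[0.7547, -0.6561, 0.0000] o=[-0.0787, -0.0906, 0.0000] → [0.2087, 0.2400, 0.8739, 0.7547, -0.6561, 0.0000]
J3: z=[0.2244, 0.2581, 0.9397] o=[0.1001, 0.1151, -0.0992] → [-0.2298, 0.7111, -0.1405, 0.2244, 0.2581, 0.9397]
J4: z=[0.2244, 0.2581, 0.9397] o=[0.4600, 0.5972, -0.3175] → [0.2796, 0.3239, -0.1557, 0.2244, 0.2581, 0.9397]
J5: z=[0.2244, 0.2581, 0.9397] o=[0.7989, 0.7241, -0.4333] → [0.4287, -0.0206, -0.0967, 0.2244, 0.2581, 0.9397]
V = J·q̇ = [0.4888, 0.8930, 0.5380, 0.8512, -0.1975, 2.0348]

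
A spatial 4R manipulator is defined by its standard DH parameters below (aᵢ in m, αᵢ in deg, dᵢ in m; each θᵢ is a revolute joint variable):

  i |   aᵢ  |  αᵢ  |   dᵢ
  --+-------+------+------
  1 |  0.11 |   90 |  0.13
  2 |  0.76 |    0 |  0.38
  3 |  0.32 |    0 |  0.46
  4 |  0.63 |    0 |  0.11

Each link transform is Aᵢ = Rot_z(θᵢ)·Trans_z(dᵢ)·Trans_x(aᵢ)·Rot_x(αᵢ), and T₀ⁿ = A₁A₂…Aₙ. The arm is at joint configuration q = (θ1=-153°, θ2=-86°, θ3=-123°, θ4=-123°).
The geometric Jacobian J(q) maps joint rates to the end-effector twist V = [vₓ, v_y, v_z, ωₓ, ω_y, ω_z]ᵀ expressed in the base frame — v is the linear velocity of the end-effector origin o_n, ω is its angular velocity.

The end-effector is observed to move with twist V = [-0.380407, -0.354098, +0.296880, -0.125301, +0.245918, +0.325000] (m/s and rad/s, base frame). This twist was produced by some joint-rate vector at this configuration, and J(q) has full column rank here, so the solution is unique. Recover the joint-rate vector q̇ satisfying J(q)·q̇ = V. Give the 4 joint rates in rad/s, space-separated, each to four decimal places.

0.3250 0.2650 -0.7270 0.7380

o_n = [-0.8228, 0.6470, -0.1772]
J₁: ẑ×o_n = [-0.6470, -0.8228, 0.0000], ω = ẑ
J2: z=[-0.4540, 0.8910, 0.0000] o=[-0.0980, -0.0499, 0.1300] → [-0.2738, -0.1395, 0.3294, -0.4540, 0.8910, 0.0000]
J3: z=[-0.4540, 0.8910, 0.0000] o=[-0.3178, 0.2646, -0.6281] → [0.4018, 0.2047, 0.2764, -0.4540, 0.8910, 0.0000]
J4: z=[-0.4540, 0.8910, 0.0000] o=[-0.2772, 0.8015, -0.4730] → [0.2635, 0.1343, 0.5563, -0.4540, 0.8910, 0.0000]
q̇ = J⁺·V = [0.3250, 0.2650, -0.7270, 0.7380]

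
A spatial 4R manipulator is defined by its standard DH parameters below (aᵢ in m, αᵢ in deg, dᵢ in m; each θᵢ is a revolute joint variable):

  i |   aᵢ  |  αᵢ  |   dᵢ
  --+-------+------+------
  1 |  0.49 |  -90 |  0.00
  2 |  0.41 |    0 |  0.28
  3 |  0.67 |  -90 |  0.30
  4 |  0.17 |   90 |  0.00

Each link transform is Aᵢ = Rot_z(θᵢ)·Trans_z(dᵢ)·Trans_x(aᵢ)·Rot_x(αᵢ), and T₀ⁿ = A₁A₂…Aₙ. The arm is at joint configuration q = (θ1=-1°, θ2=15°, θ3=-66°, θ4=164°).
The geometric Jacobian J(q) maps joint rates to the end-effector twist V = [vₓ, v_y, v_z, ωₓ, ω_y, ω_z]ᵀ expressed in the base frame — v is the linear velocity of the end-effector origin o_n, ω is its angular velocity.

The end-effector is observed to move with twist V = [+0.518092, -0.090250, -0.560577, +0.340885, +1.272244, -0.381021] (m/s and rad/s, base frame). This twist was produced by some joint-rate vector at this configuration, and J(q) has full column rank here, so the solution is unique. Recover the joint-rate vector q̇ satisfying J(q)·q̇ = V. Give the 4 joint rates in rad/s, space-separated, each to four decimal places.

-0.1230 0.3490 0.9290 0.4100

o_n = [1.2140, 0.5120, 0.2876]
J₁: ẑ×o_n = [-0.5120, 1.2140, 0.0000], ω = ẑ
J2: z=[0.0175, 0.9998, 0.0000] o=[0.4899, -0.0086, 0.0000] → [0.2875, -0.0050, -0.7148, 0.0175, 0.9998, 0.0000]
J3: z=[0.0175, 0.9998, 0.0000] o=[0.8908, 0.2645, -0.1061] → [0.3936, -0.0069, -0.3188, 0.0175, 0.9998, 0.0000]
J4: z=[0.7770, -0.0136, -0.6293] o=[1.3176, 0.5571, 0.4146] → [-0.0266, 0.1639, -0.0364, 0.7770, -0.0136, -0.6293]
q̇ = J⁺·V = [-0.1230, 0.3490, 0.9290, 0.4100]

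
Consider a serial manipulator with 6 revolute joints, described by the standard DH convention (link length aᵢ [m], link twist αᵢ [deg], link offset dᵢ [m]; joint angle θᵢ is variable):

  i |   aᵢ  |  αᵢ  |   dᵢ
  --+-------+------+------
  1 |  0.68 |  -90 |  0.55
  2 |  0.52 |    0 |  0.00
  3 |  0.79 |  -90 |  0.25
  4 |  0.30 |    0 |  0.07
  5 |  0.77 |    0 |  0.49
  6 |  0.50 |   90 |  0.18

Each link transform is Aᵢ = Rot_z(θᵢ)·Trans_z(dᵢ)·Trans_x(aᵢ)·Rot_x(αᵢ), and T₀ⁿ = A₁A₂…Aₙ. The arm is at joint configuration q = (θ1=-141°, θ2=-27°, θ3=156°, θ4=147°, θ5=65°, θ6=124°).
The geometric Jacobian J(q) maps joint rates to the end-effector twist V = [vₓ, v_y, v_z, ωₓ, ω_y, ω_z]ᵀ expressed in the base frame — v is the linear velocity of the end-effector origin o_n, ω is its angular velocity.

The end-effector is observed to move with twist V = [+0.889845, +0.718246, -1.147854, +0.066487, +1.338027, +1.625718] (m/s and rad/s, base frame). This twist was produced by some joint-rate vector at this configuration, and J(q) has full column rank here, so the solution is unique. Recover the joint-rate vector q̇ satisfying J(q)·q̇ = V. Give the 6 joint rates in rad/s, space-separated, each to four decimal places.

o_n = [0.1650, -0.7645, 0.9859]
J₁: ẑ×o_n = [0.7645, 0.1650, -0.0000], ω = ẑ
J2: z=[0.6293, -0.7771, 0.0000] o=[-0.5285, -0.4279, 0.5500] → [-0.3387, -0.2743, 0.3271, 0.6293, -0.7771, 0.0000]
J3: z=[0.6293, -0.7771, 0.0000] o=[-0.8885, -0.7195, 0.7861] → [-0.1553, -0.1257, 0.7904, 0.6293, -0.7771, 0.0000]
J4: z=[0.6040, 0.4891, 0.6293] o=[-0.3448, -0.6009, 0.1721] → [0.5009, -0.1706, -0.3482, 0.6040, 0.4891, 0.6293]
J5: z=[0.6040, 0.4891, 0.6293] o=[-0.5284, -0.5394, 0.4117] → [0.4225, 0.0896, -0.4752, 0.6040, 0.4891, 0.6293]
J6: z=[0.6040, 0.4891, 0.6293] o=[-0.2951, -0.8754, 1.2276] → [-0.1880, 0.4355, -0.1580, 0.6040, 0.4891, 0.6293]
q̇ = J⁺·V = [0.9020, -0.0390, -0.9590, -0.3770, 0.8420, 0.6850]

0.9020 -0.0390 -0.9590 -0.3770 0.8420 0.6850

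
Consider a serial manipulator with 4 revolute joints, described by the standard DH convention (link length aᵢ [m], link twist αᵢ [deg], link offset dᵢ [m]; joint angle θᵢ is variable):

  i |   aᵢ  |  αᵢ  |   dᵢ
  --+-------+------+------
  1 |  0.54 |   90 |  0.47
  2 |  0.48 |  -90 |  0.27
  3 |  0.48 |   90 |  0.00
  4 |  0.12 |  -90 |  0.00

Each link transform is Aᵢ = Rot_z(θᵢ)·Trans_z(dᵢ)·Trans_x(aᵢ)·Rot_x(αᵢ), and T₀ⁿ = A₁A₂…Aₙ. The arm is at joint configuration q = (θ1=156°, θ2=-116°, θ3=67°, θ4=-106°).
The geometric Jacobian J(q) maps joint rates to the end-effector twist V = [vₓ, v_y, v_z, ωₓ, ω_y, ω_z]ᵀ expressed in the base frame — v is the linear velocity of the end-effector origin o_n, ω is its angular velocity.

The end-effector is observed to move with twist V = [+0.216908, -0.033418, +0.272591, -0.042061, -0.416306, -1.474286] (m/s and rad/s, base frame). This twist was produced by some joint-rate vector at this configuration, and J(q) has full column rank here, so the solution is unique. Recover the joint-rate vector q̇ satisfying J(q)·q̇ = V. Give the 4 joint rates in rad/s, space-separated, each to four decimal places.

o_n = [-0.1940, -0.0684, -0.0678]
J₁: ẑ×o_n = [0.0684, -0.1940, 0.0000], ω = ẑ
J2: z=[0.4067, 0.9135, 0.0000] o=[-0.4933, 0.2196, 0.4700] → [-0.4913, 0.2187, -0.3906, 0.4067, 0.9135, 0.0000]
J3: z=[-0.8211, 0.3656, -0.4384] o=[-0.1913, 0.3807, 0.0386] → [-0.2358, -0.0862, 0.3698, -0.8211, 0.3656, -0.4384]
J4: z=[0.5276, 0.1928, -0.8273] o=[-0.2959, -0.0564, -0.1300] → [0.0020, -0.1171, -0.0260, 0.5276, 0.1928, -0.8273]
q̇ = J⁺·V = [-0.9390, -0.6260, 0.1170, 0.5850]

-0.9390 -0.6260 0.1170 0.5850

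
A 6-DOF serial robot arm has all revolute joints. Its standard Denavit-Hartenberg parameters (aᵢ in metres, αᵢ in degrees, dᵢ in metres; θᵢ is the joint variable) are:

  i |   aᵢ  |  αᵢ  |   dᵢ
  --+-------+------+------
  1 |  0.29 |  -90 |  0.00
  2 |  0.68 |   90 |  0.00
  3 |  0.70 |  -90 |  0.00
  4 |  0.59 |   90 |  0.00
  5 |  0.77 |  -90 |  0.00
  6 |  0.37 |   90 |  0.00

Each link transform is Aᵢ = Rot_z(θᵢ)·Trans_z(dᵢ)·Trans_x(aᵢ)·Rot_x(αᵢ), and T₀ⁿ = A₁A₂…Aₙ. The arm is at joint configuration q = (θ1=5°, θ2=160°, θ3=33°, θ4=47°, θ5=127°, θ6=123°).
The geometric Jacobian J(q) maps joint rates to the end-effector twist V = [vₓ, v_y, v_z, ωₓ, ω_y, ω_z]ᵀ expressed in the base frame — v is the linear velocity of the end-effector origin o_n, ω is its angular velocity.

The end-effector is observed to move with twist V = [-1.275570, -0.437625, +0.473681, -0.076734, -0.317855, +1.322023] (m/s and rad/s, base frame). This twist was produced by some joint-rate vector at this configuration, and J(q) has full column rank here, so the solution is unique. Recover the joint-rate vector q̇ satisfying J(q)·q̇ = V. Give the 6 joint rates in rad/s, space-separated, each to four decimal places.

0.4010 0.6320 -0.9310 -0.2980 -0.4880 0.6210

o_n = [-0.8178, 0.6617, 0.0370]
J₁: ẑ×o_n = [-0.6617, -0.8178, 0.0000], ω = ẑ
J2: z=[-0.0872, 0.9962, 0.0000] o=[0.2889, 0.0253, 0.0000] → [0.0369, 0.0032, 1.0471, -0.0872, 0.9962, 0.0000]
J3: z=[0.3407, 0.0298, -0.9397] o=[-0.3477, -0.0304, -0.2326] → [0.6584, 0.3500, 0.2498, 0.3407, 0.0298, -0.9397]
J4: z=[0.4368, 0.8801, 0.1863] o=[-0.9305, 0.3013, -0.4334] → [0.3469, -0.1845, 0.0583, 0.4368, 0.8801, 0.1863]
J5: z=[-0.3765, 0.3669, -0.8507] o=[-1.4125, 0.4791, -0.1433] → [0.2215, -0.4379, -0.2869, -0.3765, 0.3669, -0.8507]
J6: z=[0.3896, -0.7703, -0.5047] o=[-0.7653, 0.8807, -0.2566] → [-0.3367, -0.0879, -0.1258, 0.3896, -0.7703, -0.5047]
q̇ = J⁺·V = [0.4010, 0.6320, -0.9310, -0.2980, -0.4880, 0.6210]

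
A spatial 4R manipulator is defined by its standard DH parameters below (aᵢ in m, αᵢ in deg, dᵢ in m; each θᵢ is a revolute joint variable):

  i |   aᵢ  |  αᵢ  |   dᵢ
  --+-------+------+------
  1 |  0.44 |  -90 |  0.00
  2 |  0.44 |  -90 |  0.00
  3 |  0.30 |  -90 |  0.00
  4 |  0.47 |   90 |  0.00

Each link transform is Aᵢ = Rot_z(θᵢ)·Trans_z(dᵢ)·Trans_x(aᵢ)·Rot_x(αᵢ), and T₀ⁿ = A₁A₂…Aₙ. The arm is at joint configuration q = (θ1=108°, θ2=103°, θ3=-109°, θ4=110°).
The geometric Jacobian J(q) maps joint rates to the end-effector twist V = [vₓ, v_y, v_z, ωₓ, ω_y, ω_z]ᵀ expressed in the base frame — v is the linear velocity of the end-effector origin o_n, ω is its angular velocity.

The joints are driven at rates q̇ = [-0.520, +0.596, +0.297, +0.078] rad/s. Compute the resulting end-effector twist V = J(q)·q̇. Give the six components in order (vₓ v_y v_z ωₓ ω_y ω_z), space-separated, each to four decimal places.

o_n = [-0.3667, 0.7026, -0.4839]
J₁: ẑ×o_n = [-0.7026, -0.3667, 0.0000], ω = ẑ
J2: z=[-0.9511, -0.3090, 0.0000] o=[-0.1360, 0.4185, 0.0000] → [0.1495, -0.4602, -0.3416, -0.9511, -0.3090, 0.0000]
J3: z=[0.3011, -0.9267, 0.2250] o=[-0.1054, 0.3243, -0.4287] → [-0.0340, -0.0422, -0.1283, 0.3011, -0.9267, 0.2250]
J4: z=[-0.2439, -0.3029, -0.9213] o=[-0.3819, 0.2576, -0.3336] → [0.4556, -0.0507, -0.1039, -0.2439, -0.3029, -0.9213]
V = J·q̇ = [0.4799, -0.1001, -0.2498, -0.4964, -0.4830, -0.5250]

0.4799 -0.1001 -0.2498 -0.4964 -0.4830 -0.5250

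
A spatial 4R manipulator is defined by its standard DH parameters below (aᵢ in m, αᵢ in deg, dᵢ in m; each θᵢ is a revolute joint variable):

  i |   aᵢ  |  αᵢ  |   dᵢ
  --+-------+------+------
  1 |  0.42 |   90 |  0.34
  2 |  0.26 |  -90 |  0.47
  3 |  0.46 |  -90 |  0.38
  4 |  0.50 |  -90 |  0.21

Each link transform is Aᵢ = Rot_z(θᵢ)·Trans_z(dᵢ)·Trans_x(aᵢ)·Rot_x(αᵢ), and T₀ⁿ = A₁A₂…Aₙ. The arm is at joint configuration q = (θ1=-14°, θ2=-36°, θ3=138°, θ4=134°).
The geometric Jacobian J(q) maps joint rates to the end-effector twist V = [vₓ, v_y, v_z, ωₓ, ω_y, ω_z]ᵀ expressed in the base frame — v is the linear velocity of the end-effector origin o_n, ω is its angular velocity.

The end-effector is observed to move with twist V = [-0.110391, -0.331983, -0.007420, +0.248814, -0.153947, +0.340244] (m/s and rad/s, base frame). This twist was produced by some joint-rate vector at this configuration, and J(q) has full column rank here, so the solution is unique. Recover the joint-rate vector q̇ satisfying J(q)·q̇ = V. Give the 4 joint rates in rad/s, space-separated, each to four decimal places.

o_n = [0.3140, -0.6458, 0.3354]
J₁: ẑ×o_n = [0.6458, 0.3140, -0.0000], ω = ẑ
J2: z=[-0.2419, -0.9703, 0.0000] o=[0.4075, -0.1016, 0.3400] → [0.0044, -0.0011, 0.0409, -0.2419, -0.9703, 0.0000]
J3: z=[0.5703, -0.1422, 0.8090] o=[0.4979, -0.6085, 0.1872] → [0.0091, -0.2334, -0.0474, 0.5703, -0.1422, 0.8090]
J4: z=[-0.7050, -0.5901, 0.3933] o=[0.5208, -0.2970, 0.6955] → [0.3497, -0.3352, 0.1239, -0.7050, -0.5901, 0.3933]
q̇ = J⁺·V = [-0.3040, -0.0810, 0.6850, 0.2290]

-0.3040 -0.0810 0.6850 0.2290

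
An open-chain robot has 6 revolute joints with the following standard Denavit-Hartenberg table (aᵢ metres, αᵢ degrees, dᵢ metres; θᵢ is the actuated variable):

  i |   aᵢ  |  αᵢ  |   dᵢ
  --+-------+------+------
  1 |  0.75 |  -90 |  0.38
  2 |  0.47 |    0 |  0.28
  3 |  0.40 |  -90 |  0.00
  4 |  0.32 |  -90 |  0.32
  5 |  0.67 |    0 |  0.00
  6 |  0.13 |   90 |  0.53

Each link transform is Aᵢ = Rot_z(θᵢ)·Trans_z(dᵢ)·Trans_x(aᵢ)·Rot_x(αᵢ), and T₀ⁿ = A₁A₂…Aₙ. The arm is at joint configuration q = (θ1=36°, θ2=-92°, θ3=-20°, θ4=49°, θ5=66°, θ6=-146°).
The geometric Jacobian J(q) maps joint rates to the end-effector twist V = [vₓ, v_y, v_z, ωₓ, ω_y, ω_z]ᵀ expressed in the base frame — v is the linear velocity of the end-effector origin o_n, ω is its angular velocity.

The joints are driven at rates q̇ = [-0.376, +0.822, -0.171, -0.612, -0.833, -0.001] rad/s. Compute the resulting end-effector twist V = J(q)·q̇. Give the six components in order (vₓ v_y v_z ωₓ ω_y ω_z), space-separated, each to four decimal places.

0.5416 -0.1799 1.0089 -1.3541 0.4972 -0.0217

o_n = [0.6608, -0.1774, 1.1624]
J₁: ẑ×o_n = [0.1774, 0.6608, -0.0000], ω = ẑ
J2: z=[-0.5878, 0.8090, 0.0000] o=[0.6068, 0.4408, 0.3800] → [0.6330, 0.4599, 0.3197, -0.5878, 0.8090, 0.0000]
J3: z=[-0.5878, 0.8090, 0.0000] o=[0.4289, 0.6577, 0.8497] → [0.2530, 0.1838, 0.3033, -0.5878, 0.8090, 0.0000]
J4: z=[0.7501, 0.5450, 0.3746] o=[0.3077, 0.5696, 1.2206] → [0.2481, 0.1759, -0.7528, 0.7501, 0.5450, 0.3746]
J5: z=[0.6143, -0.3646, -0.6998] o=[0.6261, 0.5024, 1.5351] → [-0.3398, 0.2047, -0.4050, 0.6143, -0.3646, -0.6998]
J6: z=[0.6143, -0.3646, -0.6998] o=[0.2336, -0.0369, 1.4716] → [0.0144, -0.1090, 0.0694, 0.6143, -0.3646, -0.6998]
V = J·q̇ = [0.5416, -0.1799, 1.0089, -1.3541, 0.4972, -0.0217]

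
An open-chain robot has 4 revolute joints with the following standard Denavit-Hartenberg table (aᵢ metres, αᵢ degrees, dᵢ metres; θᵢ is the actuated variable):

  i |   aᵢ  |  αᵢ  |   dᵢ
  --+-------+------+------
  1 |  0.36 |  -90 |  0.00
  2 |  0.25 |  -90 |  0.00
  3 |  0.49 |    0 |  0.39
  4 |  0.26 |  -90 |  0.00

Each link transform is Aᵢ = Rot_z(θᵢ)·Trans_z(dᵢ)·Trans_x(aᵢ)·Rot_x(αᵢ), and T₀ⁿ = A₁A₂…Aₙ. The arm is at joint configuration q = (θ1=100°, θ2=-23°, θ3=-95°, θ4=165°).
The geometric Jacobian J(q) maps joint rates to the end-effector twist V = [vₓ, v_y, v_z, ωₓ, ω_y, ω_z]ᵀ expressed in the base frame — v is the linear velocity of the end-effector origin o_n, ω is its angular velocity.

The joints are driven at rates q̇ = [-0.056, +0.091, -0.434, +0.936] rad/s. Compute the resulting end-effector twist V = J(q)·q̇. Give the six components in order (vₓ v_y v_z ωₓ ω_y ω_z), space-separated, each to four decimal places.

0.1605 -0.2930 -0.1694 -0.1237 0.1774 -0.5181

o_n = [-0.3764, 0.7308, -0.2433]
J₁: ẑ×o_n = [-0.7308, -0.3764, 0.0000], ω = ẑ
J2: z=[-0.9848, -0.1736, 0.0000] o=[-0.0625, 0.3545, 0.0000] → [0.0422, -0.2396, -0.4251, -0.9848, -0.1736, 0.0000]
J3: z=[-0.0678, 0.3848, -0.9205] o=[-0.1025, 0.5812, 0.0977] → [0.0065, 0.2290, 0.0953, -0.0678, 0.3848, -0.9205]
J4: z=[-0.0678, 0.3848, -0.9205] o=[-0.6028, 0.6078, -0.2780] → [0.1266, -0.2060, -0.0955, -0.0678, 0.3848, -0.9205]
V = J·q̇ = [0.1605, -0.2930, -0.1694, -0.1237, 0.1774, -0.5181]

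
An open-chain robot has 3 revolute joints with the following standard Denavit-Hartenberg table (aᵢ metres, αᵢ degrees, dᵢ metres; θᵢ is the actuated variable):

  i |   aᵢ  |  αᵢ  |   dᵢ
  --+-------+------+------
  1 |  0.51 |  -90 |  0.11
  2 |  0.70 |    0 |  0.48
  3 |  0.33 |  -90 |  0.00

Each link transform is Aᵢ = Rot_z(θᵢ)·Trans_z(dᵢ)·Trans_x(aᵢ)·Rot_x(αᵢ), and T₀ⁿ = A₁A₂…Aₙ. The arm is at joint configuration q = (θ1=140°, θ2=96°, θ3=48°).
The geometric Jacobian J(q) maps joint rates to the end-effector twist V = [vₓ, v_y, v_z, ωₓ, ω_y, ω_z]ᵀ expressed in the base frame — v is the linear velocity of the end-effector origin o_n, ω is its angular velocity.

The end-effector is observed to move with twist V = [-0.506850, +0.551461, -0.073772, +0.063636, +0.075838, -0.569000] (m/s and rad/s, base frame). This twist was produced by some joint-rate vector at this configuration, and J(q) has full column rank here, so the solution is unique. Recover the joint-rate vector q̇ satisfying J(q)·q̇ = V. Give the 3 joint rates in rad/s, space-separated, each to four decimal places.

o_n = [-0.4387, -0.2585, -0.7801]
J₁: ẑ×o_n = [0.2585, -0.4387, 0.0000], ω = ẑ
J2: z=[-0.6428, -0.7660, 0.0000] o=[-0.3907, 0.3278, 0.1100] → [0.6819, -0.5722, 0.3401, -0.6428, -0.7660, 0.0000]
J3: z=[-0.6428, -0.7660, 0.0000] o=[-0.6432, -0.0869, -0.5862] → [0.1486, -0.1247, 0.2670, -0.6428, -0.7660, 0.0000]
q̇ = J⁺·V = [-0.5690, -0.6470, 0.5480]

-0.5690 -0.6470 0.5480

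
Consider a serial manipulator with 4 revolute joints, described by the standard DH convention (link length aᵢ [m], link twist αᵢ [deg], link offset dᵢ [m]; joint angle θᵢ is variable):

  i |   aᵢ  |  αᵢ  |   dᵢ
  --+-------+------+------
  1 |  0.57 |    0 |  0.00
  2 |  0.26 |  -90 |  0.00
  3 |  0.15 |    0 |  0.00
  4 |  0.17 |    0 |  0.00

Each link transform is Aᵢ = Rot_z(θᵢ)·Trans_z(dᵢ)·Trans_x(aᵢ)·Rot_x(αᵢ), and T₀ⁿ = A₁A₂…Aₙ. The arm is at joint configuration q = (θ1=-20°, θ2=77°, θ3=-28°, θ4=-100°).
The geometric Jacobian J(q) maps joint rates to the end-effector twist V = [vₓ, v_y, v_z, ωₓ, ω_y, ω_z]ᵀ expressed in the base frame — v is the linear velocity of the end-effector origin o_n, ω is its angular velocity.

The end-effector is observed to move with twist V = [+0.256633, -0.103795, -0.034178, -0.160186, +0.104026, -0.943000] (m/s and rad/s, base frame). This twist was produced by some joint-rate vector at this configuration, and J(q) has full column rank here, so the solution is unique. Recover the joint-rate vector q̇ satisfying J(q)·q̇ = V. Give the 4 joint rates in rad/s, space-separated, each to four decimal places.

-0.0030 -0.9400 0.4090 -0.2180

o_n = [0.6924, 0.0464, 0.2044]
J₁: ẑ×o_n = [-0.0464, 0.6924, 0.0000], ω = ẑ
J2: z=[0.0000, 0.0000, 1.0000] o=[0.5356, -0.1950, 0.0000] → [-0.2414, 0.1567, 0.0000, 0.0000, 0.0000, 1.0000]
J3: z=[-0.8387, 0.5446, 0.0000] o=[0.6772, 0.0231, 0.0000] → [0.1113, 0.1714, -0.0278, -0.8387, 0.5446, 0.0000]
J4: z=[-0.8387, 0.5446, 0.0000] o=[0.7494, 0.1342, 0.0704] → [0.0730, 0.1123, 0.1047, -0.8387, 0.5446, 0.0000]
q̇ = J⁺·V = [-0.0030, -0.9400, 0.4090, -0.2180]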